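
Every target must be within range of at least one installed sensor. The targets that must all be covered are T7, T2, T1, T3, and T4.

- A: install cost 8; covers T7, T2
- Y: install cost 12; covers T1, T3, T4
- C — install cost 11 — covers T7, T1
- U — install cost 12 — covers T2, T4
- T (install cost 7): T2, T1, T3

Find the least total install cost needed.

The greedy cost-per-new-target heuristic would pick T, A, and Y for 27, but a cheaper cover exists.
Choose A and Y: together they cover T7, T2, T1, T3, T4 — every target.
Total install cost: 8 + 12 = 20.
No cover costs less than 20.

20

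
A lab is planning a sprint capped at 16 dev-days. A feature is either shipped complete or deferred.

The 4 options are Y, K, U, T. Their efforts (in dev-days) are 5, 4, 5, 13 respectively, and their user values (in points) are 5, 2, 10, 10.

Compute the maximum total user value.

Allowing fractional choices, the relaxed optimum would be about 19.6, but features are indivisible.
Y + U: effort 5 + 5 = 10 ≤ 16, user value 5 + 10 = 15.
Y + K + U: effort 5 + 4 + 5 = 14 ≤ 16, user value 5 + 2 + 10 = 17.
Best is Y, K, and U with total user value 17.

17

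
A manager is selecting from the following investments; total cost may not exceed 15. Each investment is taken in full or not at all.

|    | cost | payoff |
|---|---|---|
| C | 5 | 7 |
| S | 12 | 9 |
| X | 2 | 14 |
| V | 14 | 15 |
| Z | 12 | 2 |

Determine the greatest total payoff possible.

23

Allowing fractional choices, the relaxed optimum would be about 29.6, but investments are indivisible.
C + X: cost 5 + 2 = 7 ≤ 15, payoff 7 + 14 = 21.
S + X: cost 12 + 2 = 14 ≤ 15, payoff 9 + 14 = 23.
Best is S and X with total payoff 23.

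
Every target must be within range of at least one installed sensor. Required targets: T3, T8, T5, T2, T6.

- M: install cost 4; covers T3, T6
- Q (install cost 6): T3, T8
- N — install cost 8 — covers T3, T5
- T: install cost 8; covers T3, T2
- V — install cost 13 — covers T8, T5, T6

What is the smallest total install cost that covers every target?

This is a weighted set-cover instance.
The greedy cost-per-new-target heuristic would pick M, Q, N, and T for 26, but a cheaper cover exists.
Choose T and V: together they cover T3, T8, T5, T2, T6 — every target.
Total install cost: 8 + 13 = 21.
No cover costs less than 21.

21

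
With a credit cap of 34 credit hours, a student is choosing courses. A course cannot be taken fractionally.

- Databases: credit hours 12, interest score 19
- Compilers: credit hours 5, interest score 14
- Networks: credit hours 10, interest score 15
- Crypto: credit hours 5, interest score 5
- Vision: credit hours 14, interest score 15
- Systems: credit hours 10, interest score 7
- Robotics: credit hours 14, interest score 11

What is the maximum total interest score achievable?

Take Databases, Compilers, Networks, and Crypto: credit hours 12 + 5 + 10 + 5 = 32 ≤ 34, interest score 19 + 14 + 15 + 5 = 53.
No other feasible combination does better.

53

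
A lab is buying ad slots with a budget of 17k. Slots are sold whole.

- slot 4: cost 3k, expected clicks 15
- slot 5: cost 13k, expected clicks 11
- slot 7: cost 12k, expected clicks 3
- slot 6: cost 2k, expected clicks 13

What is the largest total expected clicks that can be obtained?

31

Take slot 4, slot 7, and slot 6: cost 3 + 12 + 2 = 17 ≤ 17, expected clicks 15 + 3 + 13 = 31.
No other feasible combination does better.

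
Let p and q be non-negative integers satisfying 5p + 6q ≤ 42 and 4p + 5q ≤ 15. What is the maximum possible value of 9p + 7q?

Relaxing integrality, the LP optimum is 33.75 at (p,q) = (3.75, 0), which is not an integer point.
(p,q)=(3,0): 5·3+6·0=15≤42, 4·3+5·0=12≤15, objective 27.
(p,q)=(2,1): 5·2+6·1=16≤42, 4·2+5·1=13≤15, objective 25.
The best lattice point is (3,0), giving 27.

27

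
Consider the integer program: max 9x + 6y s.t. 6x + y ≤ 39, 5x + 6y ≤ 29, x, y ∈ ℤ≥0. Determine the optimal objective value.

The continuous relaxation peaks at (5.8, 0) with value 52.20; rounding to a feasible lattice point costs some objective.
(x,y)=(5,0): 6·5+1·0=30≤39, 5·5+6·0=25≤29, objective 45.
(x,y)=(4,1): 6·4+1·1=25≤39, 5·4+6·1=26≤29, objective 42.
(x,y)=(4,0): 6·4+1·0=24≤39, 5·4+6·0=20≤29, objective 36.
No feasible integer point exceeds 45.

45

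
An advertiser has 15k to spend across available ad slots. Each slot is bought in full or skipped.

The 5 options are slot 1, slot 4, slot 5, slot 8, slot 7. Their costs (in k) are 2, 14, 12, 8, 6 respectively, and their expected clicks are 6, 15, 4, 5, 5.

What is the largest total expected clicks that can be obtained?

slot 4: cost 14 ≤ 15, expected clicks 15.
slot 1 + slot 7: cost 2 + 6 = 8 ≤ 15, expected clicks 6 + 5 = 11.
Best is slot 4 with total expected clicks 15.

15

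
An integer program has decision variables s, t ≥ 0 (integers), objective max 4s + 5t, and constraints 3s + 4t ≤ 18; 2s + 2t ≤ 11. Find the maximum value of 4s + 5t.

The continuous relaxation peaks at (4, 1.5) with value 23.50; rounding to a feasible lattice point costs some objective.
(s,t)=(2,3): 3·2+4·3=18≤18, 2·2+2·3=10≤11, objective 23.
(s,t)=(3,2): 3·3+4·2=17≤18, 2·3+2·2=10≤11, objective 22.
(s,t)=(4,1): 3·4+4·1=16≤18, 2·4+2·1=10≤11, objective 21.
The best lattice point is (2,3), giving 23.

23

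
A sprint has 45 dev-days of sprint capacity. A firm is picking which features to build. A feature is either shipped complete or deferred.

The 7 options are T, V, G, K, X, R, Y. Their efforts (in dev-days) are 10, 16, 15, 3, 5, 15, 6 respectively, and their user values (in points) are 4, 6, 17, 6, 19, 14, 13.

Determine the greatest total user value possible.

69

Take G, K, X, R, and Y: effort 15 + 3 + 5 + 15 + 6 = 44 ≤ 45, user value 17 + 6 + 19 + 14 + 13 = 69.
No other feasible combination does better.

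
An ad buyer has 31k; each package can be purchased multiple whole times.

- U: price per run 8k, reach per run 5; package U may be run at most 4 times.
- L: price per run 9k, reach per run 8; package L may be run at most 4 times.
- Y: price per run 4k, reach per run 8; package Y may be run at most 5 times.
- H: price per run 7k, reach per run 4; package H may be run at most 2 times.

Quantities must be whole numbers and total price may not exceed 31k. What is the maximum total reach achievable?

48

Y has the best ratio (8/4); taking only Y gives at most 5×8 = 40 (stopped by the supply cap of 5).
Mixing does better — 1×L and 5×Y: price 29 ≤ 31, reach 1·8 + 5·8 = 48.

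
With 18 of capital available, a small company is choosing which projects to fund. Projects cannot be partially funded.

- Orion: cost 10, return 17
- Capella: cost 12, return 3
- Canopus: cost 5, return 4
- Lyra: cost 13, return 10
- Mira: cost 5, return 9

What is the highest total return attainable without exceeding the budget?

Take Orion and Mira: cost 10 + 5 = 15 ≤ 18, return 17 + 9 = 26.
No other feasible combination does better.

26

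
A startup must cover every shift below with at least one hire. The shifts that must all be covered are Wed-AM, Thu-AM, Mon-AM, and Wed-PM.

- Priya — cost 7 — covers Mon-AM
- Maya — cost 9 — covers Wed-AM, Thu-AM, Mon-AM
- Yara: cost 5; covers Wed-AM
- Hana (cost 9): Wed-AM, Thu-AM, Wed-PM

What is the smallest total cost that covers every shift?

Choose Priya and Hana: together they cover Wed-AM, Thu-AM, Mon-AM, Wed-PM — every shift.
Total cost: 7 + 9 = 16.

16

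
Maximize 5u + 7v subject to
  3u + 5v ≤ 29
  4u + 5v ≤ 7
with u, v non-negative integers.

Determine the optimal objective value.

7

Relaxing integrality, the LP optimum is 9.80 at (u,v) = (0, 1.4), which is not an integer point.
(u,v)=(0,1): 3·0+5·1=5≤29, 4·0+5·1=5≤7, objective 7.
(u,v)=(1,0): 3·1+5·0=3≤29, 4·1+5·0=4≤7, objective 5.
(u,v)=(0,0): 3·0+5·0=0≤29, 4·0+5·0=0≤7, objective 0.
No feasible integer point exceeds 7.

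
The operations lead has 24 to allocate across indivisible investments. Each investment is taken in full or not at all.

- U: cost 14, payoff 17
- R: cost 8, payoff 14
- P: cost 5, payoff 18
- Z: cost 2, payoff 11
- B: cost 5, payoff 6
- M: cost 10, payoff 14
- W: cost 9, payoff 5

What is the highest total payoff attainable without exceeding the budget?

49

Allowing fractional choices, the relaxed optimum would be about 55.6, but investments are indivisible.
R + P + Z + B: cost 8 + 5 + 2 + 5 = 20 ≤ 24, payoff 14 + 18 + 11 + 6 = 49.
P + Z + B + M: cost 5 + 2 + 5 + 10 = 22 ≤ 24, payoff 18 + 11 + 6 + 14 = 49.
The maximum payoff is 49; one optimal choice is R, P, Z, and B.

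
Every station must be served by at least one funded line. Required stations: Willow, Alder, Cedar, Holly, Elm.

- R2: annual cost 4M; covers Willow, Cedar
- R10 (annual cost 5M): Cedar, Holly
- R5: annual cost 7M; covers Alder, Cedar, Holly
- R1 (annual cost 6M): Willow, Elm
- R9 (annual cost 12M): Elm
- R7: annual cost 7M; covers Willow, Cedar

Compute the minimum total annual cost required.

13

This is an integer covering problem.
The greedy cost-per-new-station heuristic would pick R2, R5, and R1 for 17, but a cheaper cover exists.
Choose R5 and R1: together they cover Willow, Alder, Cedar, Holly, Elm — every station.
Total annual cost: 7 + 6 = 13.
No cover costs less than 13.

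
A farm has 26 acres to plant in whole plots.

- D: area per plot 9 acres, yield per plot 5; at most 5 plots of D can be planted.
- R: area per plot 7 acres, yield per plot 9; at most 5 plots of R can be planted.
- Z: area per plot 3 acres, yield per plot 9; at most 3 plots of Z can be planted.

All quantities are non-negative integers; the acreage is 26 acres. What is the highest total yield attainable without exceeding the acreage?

45

This is a bounded integer knapsack.
Z has the best ratio (9/3); taking only Z gives at most 3×9 = 27 (stopped by the supply cap of 3).
Mixing does better — 2×R and 3×Z: area 23 ≤ 26, yield 2·9 + 3·9 = 45.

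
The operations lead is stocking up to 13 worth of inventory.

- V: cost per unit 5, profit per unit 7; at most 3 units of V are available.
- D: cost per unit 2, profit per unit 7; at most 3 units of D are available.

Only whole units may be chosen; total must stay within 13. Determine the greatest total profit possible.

28

3×D: cost 6 ≤ 13, profit 3·7 = 21.
1×V and 3×D: cost 11 ≤ 13, profit 1·7 + 3·7 = 28.
Best is 28.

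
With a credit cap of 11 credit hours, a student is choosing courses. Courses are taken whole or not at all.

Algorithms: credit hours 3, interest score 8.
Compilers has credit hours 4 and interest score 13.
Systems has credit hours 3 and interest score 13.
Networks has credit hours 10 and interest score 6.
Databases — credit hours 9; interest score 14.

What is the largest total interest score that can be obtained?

Algorithms + Compilers + Systems: credit hours 3 + 4 + 3 = 10 ≤ 11, interest score 8 + 13 + 13 = 34.
Compilers + Systems: credit hours 4 + 3 = 7 ≤ 11, interest score 13 + 13 = 26.
Best is Algorithms, Compilers, and Systems with total interest score 34.

34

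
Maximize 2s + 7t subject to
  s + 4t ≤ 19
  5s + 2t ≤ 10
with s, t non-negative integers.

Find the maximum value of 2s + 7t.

(s,t)=(0,4) is feasible, giving 28.
(s,t)=(0,3) is feasible, giving 21.
No feasible integer point exceeds 28.

28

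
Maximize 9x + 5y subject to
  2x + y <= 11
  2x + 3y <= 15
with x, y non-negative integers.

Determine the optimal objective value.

50

The continuous relaxation peaks at (4.5, 2) with value 50.50; rounding to a feasible lattice point costs some objective.
(x,y)=(5,1): 2·5+1·1=11≤11, 2·5+3·1=13≤15, objective 50.
(x,y)=(4,2): 2·4+1·2=10≤11, 2·4+3·2=14≤15, objective 46.
(x,y)=(5,0): 2·5+1·0=10≤11, 2·5+3·0=10≤15, objective 45.
The best lattice point is (5,1), giving 50.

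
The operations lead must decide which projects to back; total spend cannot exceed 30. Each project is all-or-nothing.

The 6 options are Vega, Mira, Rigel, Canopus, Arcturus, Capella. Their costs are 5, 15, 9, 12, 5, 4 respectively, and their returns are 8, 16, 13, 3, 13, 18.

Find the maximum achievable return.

55

This is an integer program with binary decision variables.
Allowing fractional choices, the relaxed optimum would be about 59.5, but projects are indivisible.
Vega + Mira + Arcturus + Capella: cost 5 + 15 + 5 + 4 = 29 ≤ 30, return 8 + 16 + 13 + 18 = 55.
Vega + Rigel + Arcturus + Capella: cost 5 + 9 + 5 + 4 = 23 ≤ 30, return 8 + 13 + 13 + 18 = 52.
Best is Vega, Mira, Arcturus, and Capella with total return 55.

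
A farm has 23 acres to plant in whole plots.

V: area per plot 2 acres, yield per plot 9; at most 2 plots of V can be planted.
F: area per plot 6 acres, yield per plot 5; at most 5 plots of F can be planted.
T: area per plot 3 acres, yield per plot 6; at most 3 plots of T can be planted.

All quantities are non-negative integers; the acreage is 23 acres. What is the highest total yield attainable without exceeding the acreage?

2×V, 1×F, and 3×T: area 19 ≤ 23, yield 2·9 + 1·5 + 3·6 = 41.
2×V, 2×F, and 2×T: area 22 ≤ 23, yield 2·9 + 2·5 + 2·6 = 40.
Best is 41.

41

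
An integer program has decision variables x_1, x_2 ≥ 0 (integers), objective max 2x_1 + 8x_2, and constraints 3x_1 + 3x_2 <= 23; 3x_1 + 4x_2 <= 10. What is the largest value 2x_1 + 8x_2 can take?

16

(x_1,x_2)=(0,2) is feasible, giving 16.
(x_1,x_2)=(1,1) is feasible, giving 10.
(x_1,x_2)=(0,1) is feasible, giving 8.
The best lattice point is (0,2), giving 16.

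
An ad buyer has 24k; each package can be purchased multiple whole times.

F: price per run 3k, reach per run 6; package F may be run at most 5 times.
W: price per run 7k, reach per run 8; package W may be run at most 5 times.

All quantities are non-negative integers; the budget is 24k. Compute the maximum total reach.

3×F and 2×W: price 23 ≤ 24, reach 3·6 + 2·8 = 34.
5×F and 1×W: price 22 ≤ 24, reach 5·6 + 1·8 = 38.
Best is 38.

38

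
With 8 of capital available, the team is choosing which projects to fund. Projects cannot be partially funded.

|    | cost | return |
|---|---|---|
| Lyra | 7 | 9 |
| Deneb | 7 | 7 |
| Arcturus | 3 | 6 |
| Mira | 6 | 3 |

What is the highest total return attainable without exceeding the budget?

9

Deneb: cost 7 ≤ 8, return 7.
Arcturus: cost 3 ≤ 8, return 6.
Lyra: cost 7 ≤ 8, return 9.
Best is Lyra with total return 9.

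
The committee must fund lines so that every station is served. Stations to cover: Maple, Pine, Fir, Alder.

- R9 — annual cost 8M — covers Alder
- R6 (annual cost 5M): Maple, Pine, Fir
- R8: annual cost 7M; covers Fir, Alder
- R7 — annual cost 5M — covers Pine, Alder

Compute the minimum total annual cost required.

Choose R6 and R7: together they cover Maple, Pine, Fir, Alder — every station.
Total annual cost: 5 + 5 = 10.
No cover costs less than 10.

10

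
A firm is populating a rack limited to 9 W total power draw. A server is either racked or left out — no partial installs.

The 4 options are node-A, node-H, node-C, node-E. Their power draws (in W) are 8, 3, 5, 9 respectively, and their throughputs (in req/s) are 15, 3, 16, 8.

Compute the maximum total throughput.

19

node-H + node-C: power draw 3 + 5 = 8 ≤ 9, throughput 3 + 16 = 19.
node-C: power draw 5 ≤ 9, throughput 16.
Best is node-H and node-C with total throughput 19.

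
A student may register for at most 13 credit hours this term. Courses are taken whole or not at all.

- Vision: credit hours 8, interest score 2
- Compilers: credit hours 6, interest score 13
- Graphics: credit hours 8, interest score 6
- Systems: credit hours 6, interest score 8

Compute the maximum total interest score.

21

Take Compilers and Systems: credit hours 6 + 6 = 12 ≤ 13, interest score 13 + 8 = 21.
No other feasible combination does better.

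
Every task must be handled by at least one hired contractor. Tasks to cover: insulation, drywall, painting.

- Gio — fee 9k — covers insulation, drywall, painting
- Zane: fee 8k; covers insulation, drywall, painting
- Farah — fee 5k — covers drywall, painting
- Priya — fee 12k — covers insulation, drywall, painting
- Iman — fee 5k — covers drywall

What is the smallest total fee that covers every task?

8

The greedy cost-per-new-task heuristic would pick Farah and Zane for 13, but a cheaper cover exists.
Zane alone covers insulation, drywall, painting — every task.
Total fee: 8.
No cover costs less than 8.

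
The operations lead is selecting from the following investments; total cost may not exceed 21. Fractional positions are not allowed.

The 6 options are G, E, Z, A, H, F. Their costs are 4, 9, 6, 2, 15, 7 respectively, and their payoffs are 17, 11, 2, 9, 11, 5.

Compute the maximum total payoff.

This is a 0-1 knapsack instance.
G + E + A: cost 4 + 9 + 2 = 15 ≤ 21, payoff 17 + 11 + 9 = 37.
G + E + Z + A: cost 4 + 9 + 6 + 2 = 21 ≤ 21, payoff 17 + 11 + 2 + 9 = 39.
Best is G, E, Z, and A with total payoff 39.

39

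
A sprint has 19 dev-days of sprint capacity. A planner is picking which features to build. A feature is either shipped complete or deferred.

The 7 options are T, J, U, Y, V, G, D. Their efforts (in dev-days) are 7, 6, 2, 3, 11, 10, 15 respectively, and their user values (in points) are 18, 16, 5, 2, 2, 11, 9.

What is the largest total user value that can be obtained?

41

Allowing fractional choices, the relaxed optimum would be about 43.4, but features are indivisible.
T + J + Y: effort 7 + 6 + 3 = 16 ≤ 19, user value 18 + 16 + 2 = 36.
T + J + U + Y: effort 7 + 6 + 2 + 3 = 18 ≤ 19, user value 18 + 16 + 5 + 2 = 41.
T + J + U: effort 7 + 6 + 2 = 15 ≤ 19, user value 18 + 16 + 5 = 39.
Best is T, J, U, and Y with total user value 41.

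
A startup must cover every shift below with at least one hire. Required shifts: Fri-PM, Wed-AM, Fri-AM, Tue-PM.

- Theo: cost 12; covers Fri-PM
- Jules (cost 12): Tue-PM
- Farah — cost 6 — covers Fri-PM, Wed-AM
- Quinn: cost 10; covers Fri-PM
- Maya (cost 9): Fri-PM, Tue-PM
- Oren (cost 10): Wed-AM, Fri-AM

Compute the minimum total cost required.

19

Choose Maya and Oren: together they cover Fri-PM, Wed-AM, Fri-AM, Tue-PM — every shift.
Total cost: 9 + 10 = 19.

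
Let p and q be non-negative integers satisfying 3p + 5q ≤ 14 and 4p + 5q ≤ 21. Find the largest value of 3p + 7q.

The continuous relaxation peaks at (0, 2.8) with value 19.60; rounding to a feasible lattice point costs some objective.
(p,q)=(1,2): 3·1+5·2=13≤14, 4·1+5·2=14≤21, objective 17.
(p,q)=(0,2): 3·0+5·2=10≤14, 4·0+5·2=10≤21, objective 14.
(p,q)=(2,1): 3·2+5·1=11≤14, 4·2+5·1=13≤21, objective 13.
Maximum is 17 at (p,q)=(1,2).

17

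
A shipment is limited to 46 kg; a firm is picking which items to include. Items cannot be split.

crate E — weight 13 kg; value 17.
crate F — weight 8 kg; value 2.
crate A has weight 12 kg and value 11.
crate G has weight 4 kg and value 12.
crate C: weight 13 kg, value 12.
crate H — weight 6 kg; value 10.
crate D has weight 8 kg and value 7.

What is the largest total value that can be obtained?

Allowing fractional choices, the relaxed optimum would be about 60.2, but items are indivisible.
crate E + crate A + crate G + crate H + crate D: weight 13 + 12 + 4 + 6 + 8 = 43 ≤ 46, value 17 + 11 + 12 + 10 + 7 = 57.
crate E + crate G + crate C + crate H + crate D: weight 13 + 4 + 13 + 6 + 8 = 44 ≤ 46, value 17 + 12 + 12 + 10 + 7 = 58.
Best is crate E, crate G, crate C, crate H, and crate D with total value 58.

58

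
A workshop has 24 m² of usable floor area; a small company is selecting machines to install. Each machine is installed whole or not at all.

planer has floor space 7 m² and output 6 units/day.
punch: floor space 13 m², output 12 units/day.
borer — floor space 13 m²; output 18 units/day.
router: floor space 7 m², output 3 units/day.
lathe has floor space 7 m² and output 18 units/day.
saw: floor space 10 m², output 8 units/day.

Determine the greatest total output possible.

36

punch + lathe: floor space 13 + 7 = 20 ≤ 24, output 12 + 18 = 30.
planer + lathe + saw: floor space 7 + 7 + 10 = 24 ≤ 24, output 6 + 18 + 8 = 32.
borer + lathe: floor space 13 + 7 = 20 ≤ 24, output 18 + 18 = 36.
Best is borer and lathe with total output 36.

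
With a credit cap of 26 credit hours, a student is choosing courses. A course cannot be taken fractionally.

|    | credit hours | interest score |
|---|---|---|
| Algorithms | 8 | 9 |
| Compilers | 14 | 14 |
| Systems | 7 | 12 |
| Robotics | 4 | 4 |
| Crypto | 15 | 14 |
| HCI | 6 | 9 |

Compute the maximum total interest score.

Treat it as a binary knapsack problem.
Allowing fractional choices, the relaxed optimum would be about 35.0, but courses are indivisible.
Algorithms + Systems + Robotics + HCI: credit hours 8 + 7 + 4 + 6 = 25 ≤ 26, interest score 9 + 12 + 4 + 9 = 34.
Algorithms + Systems + HCI: credit hours 8 + 7 + 6 = 21 ≤ 26, interest score 9 + 12 + 9 = 30.
Compilers + Systems + Robotics: credit hours 14 + 7 + 4 = 25 ≤ 26, interest score 14 + 12 + 4 = 30.
Best is Algorithms, Systems, Robotics, and HCI with total interest score 34.

34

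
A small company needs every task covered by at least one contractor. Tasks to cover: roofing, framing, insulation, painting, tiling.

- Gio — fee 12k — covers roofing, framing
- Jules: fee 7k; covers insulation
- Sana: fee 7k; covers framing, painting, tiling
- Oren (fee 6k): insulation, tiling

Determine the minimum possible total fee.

This is an integer covering problem.
Choose Gio, Sana, and Oren: together they cover roofing, framing, insulation, painting, tiling — every task.
Total fee: 12 + 7 + 6 = 25.
No cover costs less than 25.

25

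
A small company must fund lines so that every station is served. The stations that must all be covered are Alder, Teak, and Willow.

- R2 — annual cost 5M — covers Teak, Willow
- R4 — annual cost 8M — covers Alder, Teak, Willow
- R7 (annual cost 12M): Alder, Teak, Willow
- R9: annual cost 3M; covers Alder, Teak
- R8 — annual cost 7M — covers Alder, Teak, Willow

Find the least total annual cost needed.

This is an integer covering problem.
R8 alone covers Alder, Teak, Willow — every station.
Total annual cost: 7.

7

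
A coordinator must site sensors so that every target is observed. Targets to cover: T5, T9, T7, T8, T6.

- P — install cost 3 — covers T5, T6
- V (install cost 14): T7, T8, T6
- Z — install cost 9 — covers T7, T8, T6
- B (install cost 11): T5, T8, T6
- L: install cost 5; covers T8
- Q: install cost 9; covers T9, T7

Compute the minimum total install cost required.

17

The greedy cost-per-new-target heuristic would pick P, Z, and Q for 21, but a cheaper cover exists.
Choose P, L, and Q: together they cover T5, T9, T7, T8, T6 — every target.
Total install cost: 3 + 5 + 9 = 17.
No cover costs less than 17.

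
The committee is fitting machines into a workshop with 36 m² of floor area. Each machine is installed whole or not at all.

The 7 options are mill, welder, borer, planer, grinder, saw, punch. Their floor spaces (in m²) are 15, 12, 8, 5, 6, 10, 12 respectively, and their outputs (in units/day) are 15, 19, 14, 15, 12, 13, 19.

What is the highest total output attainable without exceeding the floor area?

65

This is a 0-1 knapsack instance.
welder + planer + grinder + punch: floor space 12 + 5 + 6 + 12 = 35 ≤ 36, output 19 + 15 + 12 + 19 = 65.
borer + planer + saw + punch: floor space 8 + 5 + 10 + 12 = 35 ≤ 36, output 14 + 15 + 13 + 19 = 61.
welder + borer + planer + saw: floor space 12 + 8 + 5 + 10 = 35 ≤ 36, output 19 + 14 + 15 + 13 = 61.
Best is welder, planer, grinder, and punch with total output 65.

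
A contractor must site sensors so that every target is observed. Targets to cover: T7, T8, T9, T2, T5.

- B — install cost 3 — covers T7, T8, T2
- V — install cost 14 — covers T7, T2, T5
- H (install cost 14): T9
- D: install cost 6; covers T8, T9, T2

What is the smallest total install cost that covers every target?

20

The greedy cost-per-new-target heuristic would pick B, D, and V for 23, but a cheaper cover exists.
Choose V and D: together they cover T7, T8, T9, T2, T5 — every target.
Total install cost: 14 + 6 = 20.
No cover costs less than 20.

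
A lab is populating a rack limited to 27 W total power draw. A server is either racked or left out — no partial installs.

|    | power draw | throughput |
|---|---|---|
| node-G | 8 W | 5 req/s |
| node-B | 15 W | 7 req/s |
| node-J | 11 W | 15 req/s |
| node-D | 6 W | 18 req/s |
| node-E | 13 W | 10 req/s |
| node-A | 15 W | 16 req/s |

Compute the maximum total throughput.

38

node-G + node-J + node-D: power draw 8 + 11 + 6 = 25 ≤ 27, throughput 5 + 15 + 18 = 38.
node-D + node-A: power draw 6 + 15 = 21 ≤ 27, throughput 18 + 16 = 34.
node-J + node-D: power draw 11 + 6 = 17 ≤ 27, throughput 15 + 18 = 33.
Best is node-G, node-J, and node-D with total throughput 38.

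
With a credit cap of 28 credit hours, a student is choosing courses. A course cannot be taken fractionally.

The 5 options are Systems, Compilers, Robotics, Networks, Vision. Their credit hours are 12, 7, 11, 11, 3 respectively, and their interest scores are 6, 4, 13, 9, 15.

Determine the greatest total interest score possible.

Take Robotics, Networks, and Vision: credit hours 11 + 11 + 3 = 25 ≤ 28, interest score 13 + 9 + 15 = 37.
No other feasible combination does better.

37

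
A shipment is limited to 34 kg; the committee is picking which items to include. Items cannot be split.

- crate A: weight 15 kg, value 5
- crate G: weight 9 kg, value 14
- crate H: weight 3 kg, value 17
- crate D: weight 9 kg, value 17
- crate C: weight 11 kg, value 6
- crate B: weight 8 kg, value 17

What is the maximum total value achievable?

Allowing fractional choices, the relaxed optimum would be about 67.7, but items are indivisible.
crate H + crate D + crate C + crate B: weight 3 + 9 + 11 + 8 = 31 ≤ 34, value 17 + 17 + 6 + 17 = 57.
crate G + crate H + crate D + crate B: weight 9 + 3 + 9 + 8 = 29 ≤ 34, value 14 + 17 + 17 + 17 = 65.
crate G + crate H + crate C + crate B: weight 9 + 3 + 11 + 8 = 31 ≤ 34, value 14 + 17 + 6 + 17 = 54.
Best is crate G, crate H, crate D, and crate B with total value 65.

65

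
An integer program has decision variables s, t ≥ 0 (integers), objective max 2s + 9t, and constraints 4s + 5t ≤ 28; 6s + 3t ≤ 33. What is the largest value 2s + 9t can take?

45

The continuous relaxation peaks at (0, 5.6) with value 50.40; rounding to a feasible lattice point costs some objective.
(s,t)=(0,5): 4·0+5·5=25≤28, 6·0+3·5=15≤33, objective 45.
(s,t)=(1,4): 4·1+5·4=24≤28, 6·1+3·4=18≤33, objective 38.
(s,t)=(0,4): 4·0+5·4=20≤28, 6·0+3·4=12≤33, objective 36.
Maximum is 45 at (s,t)=(0,5).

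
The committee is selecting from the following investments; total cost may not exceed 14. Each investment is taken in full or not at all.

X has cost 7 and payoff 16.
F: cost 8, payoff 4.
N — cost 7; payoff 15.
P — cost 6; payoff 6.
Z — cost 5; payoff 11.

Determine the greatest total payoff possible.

Allowing fractional choices, the relaxed optimum would be about 31.3, but investments are indivisible.
X + N: cost 7 + 7 = 14 ≤ 14, payoff 16 + 15 = 31.
N + Z: cost 7 + 5 = 12 ≤ 14, payoff 15 + 11 = 26.
X + Z: cost 7 + 5 = 12 ≤ 14, payoff 16 + 11 = 27.
Best is X and N with total payoff 31.

31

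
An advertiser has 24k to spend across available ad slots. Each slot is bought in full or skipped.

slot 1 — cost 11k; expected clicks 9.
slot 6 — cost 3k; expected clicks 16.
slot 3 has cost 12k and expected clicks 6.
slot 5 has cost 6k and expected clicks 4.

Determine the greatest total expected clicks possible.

slot 1 + slot 6 + slot 5: cost 11 + 3 + 6 = 20 ≤ 24, expected clicks 9 + 16 + 4 = 29.
slot 6 + slot 3 + slot 5: cost 3 + 12 + 6 = 21 ≤ 24, expected clicks 16 + 6 + 4 = 26.
slot 1 + slot 6: cost 11 + 3 = 14 ≤ 24, expected clicks 9 + 16 = 25.
Best is slot 1, slot 6, and slot 5 with total expected clicks 29.

29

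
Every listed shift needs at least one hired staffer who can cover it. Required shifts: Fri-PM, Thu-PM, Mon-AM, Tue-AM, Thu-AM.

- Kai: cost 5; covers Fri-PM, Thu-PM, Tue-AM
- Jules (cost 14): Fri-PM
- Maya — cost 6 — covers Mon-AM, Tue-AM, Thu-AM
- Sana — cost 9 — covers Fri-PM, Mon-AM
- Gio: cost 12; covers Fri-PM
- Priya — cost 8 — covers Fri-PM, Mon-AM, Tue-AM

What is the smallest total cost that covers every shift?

11

This is an integer covering problem.
Choose Kai and Maya: together they cover Fri-PM, Thu-PM, Mon-AM, Tue-AM, Thu-AM — every shift.
Total cost: 5 + 6 = 11.
No cover costs less than 11.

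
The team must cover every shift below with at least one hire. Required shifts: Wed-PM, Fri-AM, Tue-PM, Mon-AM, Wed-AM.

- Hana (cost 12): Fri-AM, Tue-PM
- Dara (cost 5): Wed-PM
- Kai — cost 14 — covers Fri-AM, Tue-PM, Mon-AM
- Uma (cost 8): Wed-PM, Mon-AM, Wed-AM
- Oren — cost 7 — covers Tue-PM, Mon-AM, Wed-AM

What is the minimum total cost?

20

The greedy cost-per-new-shift heuristic would pick Oren, Dara, and Hana for 24, but a cheaper cover exists.
Choose Hana and Uma: together they cover Wed-PM, Fri-AM, Tue-PM, Mon-AM, Wed-AM — every shift.
Total cost: 12 + 8 = 20.
No cover costs less than 20.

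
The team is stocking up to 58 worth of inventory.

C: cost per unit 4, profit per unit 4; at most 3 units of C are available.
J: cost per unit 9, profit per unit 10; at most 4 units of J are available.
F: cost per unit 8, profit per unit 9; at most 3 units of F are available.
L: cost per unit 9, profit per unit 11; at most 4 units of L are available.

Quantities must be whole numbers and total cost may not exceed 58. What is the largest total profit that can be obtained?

68

1×C, 1×J, 1×F, and 4×L: cost 57 ≤ 58, profit 1·4 + 1·10 + 1·9 + 4·11 = 67.
1×C, 2×J, and 4×L: cost 58 ≤ 58, profit 1·4 + 2·10 + 4·11 = 68.
Best is 68.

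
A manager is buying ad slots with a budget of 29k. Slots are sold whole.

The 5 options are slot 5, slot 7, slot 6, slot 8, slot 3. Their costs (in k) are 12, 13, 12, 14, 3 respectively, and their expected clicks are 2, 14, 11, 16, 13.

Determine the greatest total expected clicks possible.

This is an integer program with binary decision variables.
Allowing fractional choices, the relaxed optimum would be about 41.9, but ad slots are indivisible.
slot 5 + slot 8 + slot 3: cost 12 + 14 + 3 = 29 ≤ 29, expected clicks 2 + 16 + 13 = 31.
slot 7 + slot 6 + slot 3: cost 13 + 12 + 3 = 28 ≤ 29, expected clicks 14 + 11 + 13 = 38.
slot 6 + slot 8 + slot 3: cost 12 + 14 + 3 = 29 ≤ 29, expected clicks 11 + 16 + 13 = 40.
Best is slot 6, slot 8, and slot 3 with total expected clicks 40.

40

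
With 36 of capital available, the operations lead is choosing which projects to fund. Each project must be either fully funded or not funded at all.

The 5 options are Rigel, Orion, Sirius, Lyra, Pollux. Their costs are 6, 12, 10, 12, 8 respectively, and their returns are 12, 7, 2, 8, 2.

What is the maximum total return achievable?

Treat it as a binary knapsack problem.
Allowing fractional choices, the relaxed optimum would be about 28.5, but projects are indivisible.
Rigel + Orion + Lyra: cost 6 + 12 + 12 = 30 ≤ 36, return 12 + 7 + 8 = 27.
Rigel + Sirius + Lyra + Pollux: cost 6 + 10 + 12 + 8 = 36 ≤ 36, return 12 + 2 + 8 + 2 = 24.
Best is Rigel, Orion, and Lyra with total return 27.

27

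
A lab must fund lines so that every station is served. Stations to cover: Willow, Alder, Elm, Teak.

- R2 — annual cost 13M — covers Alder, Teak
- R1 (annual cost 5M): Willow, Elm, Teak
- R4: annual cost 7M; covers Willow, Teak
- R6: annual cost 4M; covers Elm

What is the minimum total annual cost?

18

Choose R2 and R1: together they cover Willow, Alder, Elm, Teak — every station.
Total annual cost: 13 + 5 = 18.
No cover costs less than 18.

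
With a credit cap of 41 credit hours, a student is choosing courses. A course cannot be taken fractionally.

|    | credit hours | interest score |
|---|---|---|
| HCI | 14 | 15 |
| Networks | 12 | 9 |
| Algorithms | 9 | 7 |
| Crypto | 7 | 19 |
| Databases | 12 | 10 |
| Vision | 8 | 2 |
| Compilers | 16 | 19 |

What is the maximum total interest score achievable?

Allowing fractional choices, the relaxed optimum would be about 56.3, but courses are indivisible.
Crypto + Databases + Compilers: credit hours 7 + 12 + 16 = 35 ≤ 41, interest score 19 + 10 + 19 = 48.
HCI + Crypto + Compilers: credit hours 14 + 7 + 16 = 37 ≤ 41, interest score 15 + 19 + 19 = 53.
Networks + Crypto + Compilers: credit hours 12 + 7 + 16 = 35 ≤ 41, interest score 9 + 19 + 19 = 47.
Best is HCI, Crypto, and Compilers with total interest score 53.

53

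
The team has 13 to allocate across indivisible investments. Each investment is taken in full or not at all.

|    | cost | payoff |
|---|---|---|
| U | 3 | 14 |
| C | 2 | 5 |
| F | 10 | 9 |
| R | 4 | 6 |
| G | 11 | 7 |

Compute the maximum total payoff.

25

Allowing fractional choices, the relaxed optimum would be about 28.6, but investments are indivisible.
U + C + R: cost 3 + 2 + 4 = 9 ≤ 13, payoff 14 + 5 + 6 = 25.
U + F: cost 3 + 10 = 13 ≤ 13, payoff 14 + 9 = 23.
Best is U, C, and R with total payoff 25.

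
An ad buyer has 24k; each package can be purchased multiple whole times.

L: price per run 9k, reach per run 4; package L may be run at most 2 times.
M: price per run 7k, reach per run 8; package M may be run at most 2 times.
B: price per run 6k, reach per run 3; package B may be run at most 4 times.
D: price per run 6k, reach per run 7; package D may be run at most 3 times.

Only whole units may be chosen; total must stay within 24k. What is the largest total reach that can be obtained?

Take 1×B and 3×D: price 24 ≤ 24, reach 1·3 + 3·7 = 24.
D has the best ratio (7/6) and is taken to its limit of 3; remaining capacity is filled optimally with the others.

24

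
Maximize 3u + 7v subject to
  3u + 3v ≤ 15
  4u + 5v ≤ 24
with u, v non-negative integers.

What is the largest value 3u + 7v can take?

Relaxing integrality, the LP optimum is 33.60 at (u,v) = (0, 4.8), which is not an integer point.
(u,v)=(1,4): 3·1+3·4=15≤15, 4·1+5·4=24≤24, objective 31.
(u,v)=(0,4): 3·0+3·4=12≤15, 4·0+5·4=20≤24, objective 28.
(u,v)=(2,3): 3·2+3·3=15≤15, 4·2+5·3=23≤24, objective 27.
The best lattice point is (1,4), giving 31.

31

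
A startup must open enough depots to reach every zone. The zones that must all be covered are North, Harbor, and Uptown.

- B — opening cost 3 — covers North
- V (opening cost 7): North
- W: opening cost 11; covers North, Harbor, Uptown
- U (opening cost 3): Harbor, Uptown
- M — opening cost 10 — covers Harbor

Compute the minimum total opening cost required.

Choose B and U: together they cover North, Harbor, Uptown — every zone.
Total opening cost: 3 + 3 = 6.
No cover costs less than 6.

6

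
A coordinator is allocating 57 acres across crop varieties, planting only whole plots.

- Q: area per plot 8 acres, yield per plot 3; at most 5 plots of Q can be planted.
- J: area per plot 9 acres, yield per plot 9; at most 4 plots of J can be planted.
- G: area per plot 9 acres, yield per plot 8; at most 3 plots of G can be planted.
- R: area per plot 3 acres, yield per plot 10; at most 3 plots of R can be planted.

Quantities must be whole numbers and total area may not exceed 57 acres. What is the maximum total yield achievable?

R has the best ratio (10/3); taking only R gives at most 3×10 = 30 (stopped by the supply cap of 3).
Mixing does better — 4×J, 1×G, and 3×R: area 54 ≤ 57, yield 4·9 + 1·8 + 3·10 = 74.

74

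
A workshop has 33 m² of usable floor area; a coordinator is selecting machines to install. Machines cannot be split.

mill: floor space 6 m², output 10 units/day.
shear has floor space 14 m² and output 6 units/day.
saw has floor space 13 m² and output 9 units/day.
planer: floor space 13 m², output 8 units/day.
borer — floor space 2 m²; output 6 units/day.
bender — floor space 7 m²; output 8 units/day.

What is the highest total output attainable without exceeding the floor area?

33

Treat it as a binary knapsack problem.
mill + shear + borer + bender: floor space 6 + 14 + 2 + 7 = 29 ≤ 33, output 10 + 6 + 6 + 8 = 30.
mill + saw + borer + bender: floor space 6 + 13 + 2 + 7 = 28 ≤ 33, output 10 + 9 + 6 + 8 = 33.
mill + planer + borer + bender: floor space 6 + 13 + 2 + 7 = 28 ≤ 33, output 10 + 8 + 6 + 8 = 32.
Best is mill, saw, borer, and bender with total output 33.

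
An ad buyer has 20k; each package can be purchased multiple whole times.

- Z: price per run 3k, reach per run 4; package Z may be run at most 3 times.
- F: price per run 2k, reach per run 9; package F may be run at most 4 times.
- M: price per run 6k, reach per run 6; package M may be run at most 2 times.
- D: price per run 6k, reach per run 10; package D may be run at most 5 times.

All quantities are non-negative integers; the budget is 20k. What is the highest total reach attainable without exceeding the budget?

56

F has the best ratio (9/2); taking only F gives at most 4×9 = 36 (stopped by the supply cap of 4).
Mixing does better — 4×F and 2×D: price 20 ≤ 20, reach 4·9 + 2·10 = 56.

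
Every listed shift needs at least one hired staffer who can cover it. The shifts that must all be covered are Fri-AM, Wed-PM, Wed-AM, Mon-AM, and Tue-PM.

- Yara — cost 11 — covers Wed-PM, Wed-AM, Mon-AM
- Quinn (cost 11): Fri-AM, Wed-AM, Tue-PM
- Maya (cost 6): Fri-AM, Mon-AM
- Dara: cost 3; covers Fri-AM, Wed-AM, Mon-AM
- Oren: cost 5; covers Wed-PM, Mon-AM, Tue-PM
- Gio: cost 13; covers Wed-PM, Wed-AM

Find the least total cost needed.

This is a weighted set-cover instance.
Choose Dara and Oren: together they cover Fri-AM, Wed-PM, Wed-AM, Mon-AM, Tue-PM — every shift.
Total cost: 3 + 5 = 8.
No cover costs less than 8.

8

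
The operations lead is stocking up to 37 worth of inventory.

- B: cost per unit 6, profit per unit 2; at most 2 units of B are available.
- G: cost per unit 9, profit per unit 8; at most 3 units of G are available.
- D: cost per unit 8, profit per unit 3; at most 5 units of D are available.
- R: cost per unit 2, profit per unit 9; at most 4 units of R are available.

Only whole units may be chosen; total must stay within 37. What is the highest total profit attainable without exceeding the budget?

This is a bounded integer knapsack.
R has the best ratio (9/2); taking only R gives at most 4×9 = 36 (stopped by the supply cap of 4).
Mixing does better — 3×G and 4×R: cost 35 ≤ 37, profit 3·8 + 4·9 = 60.

60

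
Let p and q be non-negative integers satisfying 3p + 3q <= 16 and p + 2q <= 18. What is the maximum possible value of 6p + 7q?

(p,q)=(0,5): 3·0+3·5=15≤16, 1·0+2·5=10≤18, objective 35.
(p,q)=(1,4): 3·1+3·4=15≤16, 1·1+2·4=9≤18, objective 34.
The best lattice point is (0,5), giving 35.

35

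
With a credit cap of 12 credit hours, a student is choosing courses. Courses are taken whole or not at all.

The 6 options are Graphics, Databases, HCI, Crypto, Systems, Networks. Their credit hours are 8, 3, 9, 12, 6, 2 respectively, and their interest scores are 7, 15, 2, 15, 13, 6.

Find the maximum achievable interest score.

34

Take Databases, Systems, and Networks: credit hours 3 + 6 + 2 = 11 ≤ 12, interest score 15 + 13 + 6 = 34.
No other feasible combination does better.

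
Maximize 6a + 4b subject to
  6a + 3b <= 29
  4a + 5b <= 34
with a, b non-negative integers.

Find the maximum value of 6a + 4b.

32

The continuous relaxation peaks at (2.39, 4.89) with value 33.89; rounding to a feasible lattice point costs some objective.
(a,b)=(2,5) is feasible, giving 32.
(a,b)=(3,3) is feasible, giving 30.
(a,b)=(1,6) is feasible, giving 30.
Maximum is 32 at (a,b)=(2,5).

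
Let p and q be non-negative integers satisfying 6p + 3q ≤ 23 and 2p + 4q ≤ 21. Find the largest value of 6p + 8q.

The continuous relaxation peaks at (1.61, 4.44) with value 45.22; rounding to a feasible lattice point costs some objective.
(p,q)=(0,5): 6·0+3·5=15≤23, 2·0+4·5=20≤21, objective 40.
(p,q)=(1,4): 6·1+3·4=18≤23, 2·1+4·4=18≤21, objective 38.
(p,q)=(2,3): 6·2+3·3=21≤23, 2·2+4·3=16≤21, objective 36.
The best lattice point is (0,5), giving 40.

40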